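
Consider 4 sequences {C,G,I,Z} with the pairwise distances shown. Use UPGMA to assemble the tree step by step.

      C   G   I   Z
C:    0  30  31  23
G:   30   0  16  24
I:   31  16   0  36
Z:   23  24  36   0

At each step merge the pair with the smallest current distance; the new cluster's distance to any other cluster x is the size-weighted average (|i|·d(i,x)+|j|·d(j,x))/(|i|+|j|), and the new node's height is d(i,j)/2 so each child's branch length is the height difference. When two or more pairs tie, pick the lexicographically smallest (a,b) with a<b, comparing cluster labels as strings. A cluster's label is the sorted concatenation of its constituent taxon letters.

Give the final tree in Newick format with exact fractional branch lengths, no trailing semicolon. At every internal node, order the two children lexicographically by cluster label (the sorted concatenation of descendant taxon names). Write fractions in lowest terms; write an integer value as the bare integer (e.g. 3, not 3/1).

1. join G+I (d=16) ⇒ GI; edges |G|=8, |I|=8
  updated: d(C,GI)=61/2, d(GI,Z)=30
2. join C+Z (d=23) ⇒ CZ; edges |C|=23/2, |Z|=23/2
  updated: d(CZ,GI)=121/4
3. join CZ+GI (d=121/4) ⇒ CGIZ; edges |CZ|=29/8, |GI|=57/8
final tree: ((C:23/2,Z:23/2):29/8,(G:8,I:8):57/8)
total length: 199/4

((C:23/2,Z:23/2):29/8,(G:8,I:8):57/8)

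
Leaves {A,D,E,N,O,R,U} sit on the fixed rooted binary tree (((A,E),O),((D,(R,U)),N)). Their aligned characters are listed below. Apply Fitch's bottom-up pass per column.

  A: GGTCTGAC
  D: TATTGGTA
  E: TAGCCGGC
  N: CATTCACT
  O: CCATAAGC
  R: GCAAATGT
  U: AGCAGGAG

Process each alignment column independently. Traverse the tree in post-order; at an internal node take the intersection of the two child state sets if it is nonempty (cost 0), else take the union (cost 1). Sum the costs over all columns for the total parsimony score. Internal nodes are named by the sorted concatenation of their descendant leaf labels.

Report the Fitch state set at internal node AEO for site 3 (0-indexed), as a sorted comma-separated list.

site 0, node AE: A={G} ∪ E={T} → {G,T} (+1)
site 0, node AEO: AE={G,T} ∪ O={C} → {C,G,T} (+1)
site 0, node RU: R={G} ∪ U={A} → {A,G} (+1)
site 0, node DRU: D={T} ∪ RU={A,G} → {A,G,T} (+1)
site 0, node DNRU: DRU={A,G,T} ∪ N={C} → {A,C,G,T} (+1)
site 0, node ADENORU: AEO={C,G,T} ∩ DNRU={A,C,G,T} → {C,G,T} (+0)
site 1, node AE: A={G} ∪ E={A} → {A,G} (+1)
site 1, node AEO: AE={A,G} ∪ O={C} → {A,C,G} (+1)
site 1, node RU: R={C} ∪ U={G} → {C,G} (+1)
site 1, node DRU: D={A} ∪ RU={C,G} → {A,C,G} (+1)
site 1, node DNRU: DRU={A,C,G} ∩ N={A} → {A} (+0)
site 1, node ADENORU: AEO={A,C,G} ∩ DNRU={A} → {A} (+0)
site 2, node AE: A={T} ∪ E={G} → {G,T} (+1)
site 2, node AEO: AE={G,T} ∪ O={A} → {A,G,T} (+1)
site 2, node RU: R={A} ∪ U={C} → {A,C} (+1)
site 2, node DRU: D={T} ∪ RU={A,C} → {A,C,T} (+1)
site 2, node DNRU: DRU={A,C,T} ∩ N={T} → {T} (+0)
site 2, node ADENORU: AEO={A,G,T} ∩ DNRU={T} → {T} (+0)
site 3, node AE: A={C} ∩ E={C} → {C} (+0)
site 3, node AEO: AE={C} ∪ O={T} → {C,T} (+1)
site 3, node RU: R={A} ∩ U={A} → {A} (+0)
site 3, node DRU: D={T} ∪ RU={A} → {A,T} (+1)
site 3, node DNRU: DRU={A,T} ∩ N={T} → {T} (+0)
site 3, node ADENORU: AEO={C,T} ∩ DNRU={T} → {T} (+0)
site 4, node AE: A={T} ∪ E={C} → {C,T} (+1)
site 4, node AEO: AE={C,T} ∪ O={A} → {A,C,T} (+1)
site 4, node RU: R={A} ∪ U={G} → {A,G} (+1)
site 4, node DRU: D={G} ∩ RU={A,G} → {G} (+0)
site 4, node DNRU: DRU={G} ∪ N={C} → {C,G} (+1)
site 4, node ADENORU: AEO={A,C,T} ∩ DNRU={C,G} → {C} (+0)
site 5, node AE: A={G} ∩ E={G} → {G} (+0)
site 5, node AEO: AE={G} ∪ O={A} → {A,G} (+1)
site 5, node RU: R={T} ∪ U={G} → {G,T} (+1)
site 5, node DRU: D={G} ∩ RU={G,T} → {G} (+0)
site 5, node DNRU: DRU={G} ∪ N={A} → {A,G} (+1)
site 5, node ADENORU: AEO={A,G} ∩ DNRU={A,G} → {A,G} (+0)
site 6, node AE: A={A} ∪ E={G} → {A,G} (+1)
site 6, node AEO: AE={A,G} ∩ O={G} → {G} (+0)
site 6, node RU: R={G} ∪ U={A} → {A,G} (+1)
site 6, node DRU: D={T} ∪ RU={A,G} → {A,G,T} (+1)
site 6, node DNRU: DRU={A,G,T} ∪ N={C} → {A,C,G,T} (+1)
site 6, node ADENORU: AEO={G} ∩ DNRU={A,C,G,T} → {G} (+0)
site 7, node AE: A={C} ∩ E={C} → {C} (+0)
site 7, node AEO: AE={C} ∩ O={C} → {C} (+0)
site 7, node RU: R={T} ∪ U={G} → {G,T} (+1)
site 7, node DRU: D={A} ∪ RU={G,T} → {A,G,T} (+1)
site 7, node DNRU: DRU={A,G,T} ∩ N={T} → {T} (+0)
site 7, node ADENORU: AEO={C} ∪ DNRU={T} → {C,T} (+1)
per-site changes: [5, 4, 4, 2, 4, 3, 4, 3]; total = 29

C,T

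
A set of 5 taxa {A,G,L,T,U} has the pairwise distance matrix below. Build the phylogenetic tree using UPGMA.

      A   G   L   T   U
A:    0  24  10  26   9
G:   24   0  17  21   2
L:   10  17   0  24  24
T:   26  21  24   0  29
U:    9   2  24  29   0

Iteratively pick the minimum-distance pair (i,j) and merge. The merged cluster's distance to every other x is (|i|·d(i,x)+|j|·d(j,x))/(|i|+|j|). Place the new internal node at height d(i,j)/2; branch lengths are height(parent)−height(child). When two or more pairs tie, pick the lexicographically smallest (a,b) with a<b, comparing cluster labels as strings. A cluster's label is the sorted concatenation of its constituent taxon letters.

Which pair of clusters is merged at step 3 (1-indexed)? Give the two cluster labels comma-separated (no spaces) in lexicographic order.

AL,GU

step 1: merge (G,U) at d=2; branch lengths G→1, U→1; new cluster GU
  updated: d(A,GU)=33/2, d(GU,L)=41/2, d(GU,T)=25
step 2: merge (A,L) at d=10; branch lengths A→5, L→5; new cluster AL
  updated: d(AL,GU)=37/2, d(AL,T)=25
step 3: merge (AL,GU) at d=37/2; branch lengths AL→17/4, GU→33/4; new cluster AGLU
  updated: d(AGLU,T)=25
step 4: merge (AGLU,T) at d=25; branch lengths AGLU→13/4, T→25/2; new cluster AGLTU
final tree: (((A:5,L:5):17/4,(G:1,U:1):33/4):13/4,T:25/2)
total length: 161/4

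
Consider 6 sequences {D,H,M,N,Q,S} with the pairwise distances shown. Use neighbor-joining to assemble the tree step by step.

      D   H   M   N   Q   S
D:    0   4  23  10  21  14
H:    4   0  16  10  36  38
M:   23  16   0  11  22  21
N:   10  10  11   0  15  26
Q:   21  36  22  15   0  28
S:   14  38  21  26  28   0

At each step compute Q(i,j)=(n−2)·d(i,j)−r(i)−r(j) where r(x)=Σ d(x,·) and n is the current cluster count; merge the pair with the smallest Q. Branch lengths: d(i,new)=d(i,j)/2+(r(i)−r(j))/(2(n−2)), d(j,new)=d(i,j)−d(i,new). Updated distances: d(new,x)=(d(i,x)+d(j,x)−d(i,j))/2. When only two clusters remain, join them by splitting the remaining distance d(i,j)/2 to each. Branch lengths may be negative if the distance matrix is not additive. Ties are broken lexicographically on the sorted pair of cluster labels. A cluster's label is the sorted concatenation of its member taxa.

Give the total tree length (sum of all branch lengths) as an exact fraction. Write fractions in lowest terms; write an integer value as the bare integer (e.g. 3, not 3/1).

819/16

step 1: merge (D,H) at d=4, Q=-160; branch lengths D→-2, H→6; new cluster DH
  updated: d(DH,M)=35/2, d(DH,N)=8, d(DH,Q)=53/2, d(DH,S)=24
step 2: merge (DH,N) at d=8, Q=-112; branch lengths DH→20/3, N→4/3; new cluster DHN
  updated: d(DHN,M)=41/4, d(DHN,Q)=67/4, d(DHN,S)=21
step 3: merge (DHN,Q) at d=67/4, Q=-325/4; branch lengths DHN→59/16, Q→209/16; new cluster DHNQ
  updated: d(DHNQ,M)=31/4, d(DHNQ,S)=129/8
step 4: merge (DHNQ,M) at d=31/4, Q=-359/8; branch lengths DHNQ→23/16, M→101/16; new cluster DHMNQ
  updated: d(DHMNQ,S)=235/16
step 5: merge (DHMNQ,S) at d=235/16; branch lengths DHMNQ→235/32, S→235/32; new cluster DHMNQS
final tree: (((((D:-2,H:6):20/3,N:4/3):59/16,Q:209/16):23/16,M:101/16):235/32,S:235/32)
total length: 819/16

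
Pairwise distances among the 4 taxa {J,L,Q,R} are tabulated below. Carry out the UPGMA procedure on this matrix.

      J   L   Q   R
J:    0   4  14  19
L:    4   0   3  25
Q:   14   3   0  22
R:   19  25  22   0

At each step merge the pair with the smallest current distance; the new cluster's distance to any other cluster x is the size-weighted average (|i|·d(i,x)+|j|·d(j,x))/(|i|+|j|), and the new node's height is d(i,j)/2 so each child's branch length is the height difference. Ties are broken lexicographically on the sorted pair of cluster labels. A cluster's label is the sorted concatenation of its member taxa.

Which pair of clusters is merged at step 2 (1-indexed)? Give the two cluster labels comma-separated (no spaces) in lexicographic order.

iteration 1: select L,Q (d=3); attach at lengths (3/2, 3/2); label the merged cluster LQ
  updated: d(J,LQ)=9, d(LQ,R)=47/2
iteration 2: select J,LQ (d=9); attach at lengths (9/2, 3); label the merged cluster JLQ
  updated: d(JLQ,R)=22
iteration 3: select JLQ,R (d=22); attach at lengths (13/2, 11); label the merged cluster JLQR
final tree: ((J:9/2,(L:3/2,Q:3/2):3):13/2,R:11)
total length: 28

J,LQ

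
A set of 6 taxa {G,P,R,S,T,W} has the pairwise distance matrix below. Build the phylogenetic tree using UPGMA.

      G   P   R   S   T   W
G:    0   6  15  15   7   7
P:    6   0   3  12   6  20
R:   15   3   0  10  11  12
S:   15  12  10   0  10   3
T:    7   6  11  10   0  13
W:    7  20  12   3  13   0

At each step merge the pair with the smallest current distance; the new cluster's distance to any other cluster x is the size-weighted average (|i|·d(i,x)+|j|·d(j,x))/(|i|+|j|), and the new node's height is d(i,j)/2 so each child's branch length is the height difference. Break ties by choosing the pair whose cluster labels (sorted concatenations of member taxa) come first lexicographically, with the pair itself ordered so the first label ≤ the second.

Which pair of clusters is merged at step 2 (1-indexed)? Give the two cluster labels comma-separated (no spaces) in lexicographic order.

step 1: merge (P,R) at d=3; branch lengths P→3/2, R→3/2; new cluster PR
  updated: d(G,PR)=21/2, d(PR,S)=11, d(PR,T)=17/2, d(PR,W)=16
step 2: merge (S,W) at d=3; branch lengths S→3/2, W→3/2; new cluster SW
  updated: d(G,SW)=11, d(PR,SW)=27/2, d(SW,T)=23/2
step 3: merge (G,T) at d=7; branch lengths G→7/2, T→7/2; new cluster GT
  updated: d(GT,PR)=19/2, d(GT,SW)=45/4
step 4: merge (GT,PR) at d=19/2; branch lengths GT→5/4, PR→13/4; new cluster GPRT
  updated: d(GPRT,SW)=99/8
step 5: merge (GPRT,SW) at d=99/8; branch lengths GPRT→23/16, SW→75/16; new cluster GPRSTW
final tree: (((G:7/2,T:7/2):5/4,(P:3/2,R:3/2):13/4):23/16,(S:3/2,W:3/2):75/16)
total length: 189/8

S,W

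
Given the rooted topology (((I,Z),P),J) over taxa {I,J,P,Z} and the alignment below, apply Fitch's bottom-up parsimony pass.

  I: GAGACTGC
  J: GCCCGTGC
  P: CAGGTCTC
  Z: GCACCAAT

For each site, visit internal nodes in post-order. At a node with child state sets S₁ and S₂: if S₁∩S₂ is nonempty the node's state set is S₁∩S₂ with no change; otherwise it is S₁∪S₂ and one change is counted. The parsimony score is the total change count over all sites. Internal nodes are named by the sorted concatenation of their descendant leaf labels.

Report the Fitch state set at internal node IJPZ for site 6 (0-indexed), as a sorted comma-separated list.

site 0, node IZ: I={G} ∩ Z={G} → {G} (+0)
site 0, node IPZ: IZ={G} ∪ P={C} → {C,G} (+1)
site 0, node IJPZ: IPZ={C,G} ∩ J={G} → {G} (+0)
site 1, node IZ: I={A} ∪ Z={C} → {A,C} (+1)
site 1, node IPZ: IZ={A,C} ∩ P={A} → {A} (+0)
site 1, node IJPZ: IPZ={A} ∪ J={C} → {A,C} (+1)
site 2, node IZ: I={G} ∪ Z={A} → {A,G} (+1)
site 2, node IPZ: IZ={A,G} ∩ P={G} → {G} (+0)
site 2, node IJPZ: IPZ={G} ∪ J={C} → {C,G} (+1)
site 3, node IZ: I={A} ∪ Z={C} → {A,C} (+1)
site 3, node IPZ: IZ={A,C} ∪ P={G} → {A,C,G} (+1)
site 3, node IJPZ: IPZ={A,C,G} ∩ J={C} → {C} (+0)
site 4, node IZ: I={C} ∩ Z={C} → {C} (+0)
site 4, node IPZ: IZ={C} ∪ P={T} → {C,T} (+1)
site 4, node IJPZ: IPZ={C,T} ∪ J={G} → {C,G,T} (+1)
site 5, node IZ: I={T} ∪ Z={A} → {A,T} (+1)
site 5, node IPZ: IZ={A,T} ∪ P={C} → {A,C,T} (+1)
site 5, node IJPZ: IPZ={A,C,T} ∩ J={T} → {T} (+0)
site 6, node IZ: I={G} ∪ Z={A} → {A,G} (+1)
site 6, node IPZ: IZ={A,G} ∪ P={T} → {A,G,T} (+1)
site 6, node IJPZ: IPZ={A,G,T} ∩ J={G} → {G} (+0)
site 7, node IZ: I={C} ∪ Z={T} → {C,T} (+1)
site 7, node IPZ: IZ={C,T} ∩ P={C} → {C} (+0)
site 7, node IJPZ: IPZ={C} ∩ J={C} → {C} (+0)
per-site changes: [1, 2, 2, 2, 2, 2, 2, 1]; total = 14

G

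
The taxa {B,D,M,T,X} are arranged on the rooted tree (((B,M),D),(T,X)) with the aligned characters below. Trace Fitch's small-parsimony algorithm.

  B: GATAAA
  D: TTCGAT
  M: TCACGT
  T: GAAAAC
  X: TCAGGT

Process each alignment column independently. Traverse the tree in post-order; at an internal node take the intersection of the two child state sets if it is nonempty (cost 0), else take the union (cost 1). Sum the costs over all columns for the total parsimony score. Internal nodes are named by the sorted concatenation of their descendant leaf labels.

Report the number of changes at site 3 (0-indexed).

site 0, node BM: B={G} ∪ M={T} → {G,T} (+1)
site 0, node BDM: BM={G,T} ∩ D={T} → {T} (+0)
site 0, node TX: T={G} ∪ X={T} → {G,T} (+1)
site 0, node BDMTX: BDM={T} ∩ TX={G,T} → {T} (+0)
site 1, node BM: B={A} ∪ M={C} → {A,C} (+1)
site 1, node BDM: BM={A,C} ∪ D={T} → {A,C,T} (+1)
site 1, node TX: T={A} ∪ X={C} → {A,C} (+1)
site 1, node BDMTX: BDM={A,C,T} ∩ TX={A,C} → {A,C} (+0)
site 2, node BM: B={T} ∪ M={A} → {A,T} (+1)
site 2, node BDM: BM={A,T} ∪ D={C} → {A,C,T} (+1)
site 2, node TX: T={A} ∩ X={A} → {A} (+0)
site 2, node BDMTX: BDM={A,C,T} ∩ TX={A} → {A} (+0)
site 3, node BM: B={A} ∪ M={C} → {A,C} (+1)
site 3, node BDM: BM={A,C} ∪ D={G} → {A,C,G} (+1)
site 3, node TX: T={A} ∪ X={G} → {A,G} (+1)
site 3, node BDMTX: BDM={A,C,G} ∩ TX={A,G} → {A,G} (+0)
site 4, node BM: B={A} ∪ M={G} → {A,G} (+1)
site 4, node BDM: BM={A,G} ∩ D={A} → {A} (+0)
site 4, node TX: T={A} ∪ X={G} → {A,G} (+1)
site 4, node BDMTX: BDM={A} ∩ TX={A,G} → {A} (+0)
site 5, node BM: B={A} ∪ M={T} → {A,T} (+1)
site 5, node BDM: BM={A,T} ∩ D={T} → {T} (+0)
site 5, node TX: T={C} ∪ X={T} → {C,T} (+1)
site 5, node BDMTX: BDM={T} ∩ TX={C,T} → {T} (+0)
per-site changes: [2, 3, 2, 3, 2, 2]; total = 14

3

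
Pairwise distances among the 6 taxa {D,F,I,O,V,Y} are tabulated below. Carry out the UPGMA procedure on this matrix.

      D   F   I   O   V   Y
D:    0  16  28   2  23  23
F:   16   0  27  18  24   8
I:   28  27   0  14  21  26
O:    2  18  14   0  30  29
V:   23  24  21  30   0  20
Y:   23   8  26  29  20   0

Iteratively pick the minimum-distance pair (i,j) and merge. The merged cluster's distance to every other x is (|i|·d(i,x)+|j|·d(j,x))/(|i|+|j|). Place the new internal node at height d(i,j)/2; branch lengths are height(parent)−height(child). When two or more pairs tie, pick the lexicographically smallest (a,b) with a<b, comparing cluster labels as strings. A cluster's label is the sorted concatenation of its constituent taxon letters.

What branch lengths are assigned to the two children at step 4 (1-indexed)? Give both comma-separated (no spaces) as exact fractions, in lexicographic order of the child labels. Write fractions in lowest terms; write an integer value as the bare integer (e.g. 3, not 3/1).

7,11

1. join D+O (d=2) ⇒ DO; edges |D|=1, |O|=1
  updated: d(DO,F)=17, d(DO,I)=21, d(DO,V)=53/2, d(DO,Y)=26
2. join F+Y (d=8) ⇒ FY; edges |F|=4, |Y|=4
  updated: d(DO,FY)=43/2, d(FY,I)=53/2, d(FY,V)=22
3. join DO+I (d=21) ⇒ DIO; edges |DO|=19/2, |I|=21/2
  updated: d(DIO,FY)=139/6, d(DIO,V)=74/3
4. join FY+V (d=22) ⇒ FVY; edges |FY|=7, |V|=11
  updated: d(DIO,FVY)=71/3
5. join DIO+FVY (d=71/3) ⇒ DFIOVY; edges |DIO|=4/3, |FVY|=5/6
final tree: (((D:1,O:1):19/2,I:21/2):4/3,((F:4,Y:4):7,V:11):5/6)
total length: 301/6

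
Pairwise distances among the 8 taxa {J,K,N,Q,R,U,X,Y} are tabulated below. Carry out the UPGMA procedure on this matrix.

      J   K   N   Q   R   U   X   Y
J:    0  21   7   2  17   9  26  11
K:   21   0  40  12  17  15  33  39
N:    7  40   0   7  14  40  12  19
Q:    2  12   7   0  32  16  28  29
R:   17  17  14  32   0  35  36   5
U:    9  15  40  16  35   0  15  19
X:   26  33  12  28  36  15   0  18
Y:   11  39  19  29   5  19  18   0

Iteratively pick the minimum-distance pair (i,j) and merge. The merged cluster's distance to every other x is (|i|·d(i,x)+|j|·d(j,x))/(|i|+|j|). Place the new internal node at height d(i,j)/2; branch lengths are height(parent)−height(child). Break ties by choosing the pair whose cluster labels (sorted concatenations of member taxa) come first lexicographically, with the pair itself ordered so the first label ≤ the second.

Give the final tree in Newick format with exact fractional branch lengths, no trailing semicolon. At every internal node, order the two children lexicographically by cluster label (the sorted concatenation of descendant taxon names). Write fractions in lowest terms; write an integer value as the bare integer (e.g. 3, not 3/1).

1. join J+Q (d=2) ⇒ JQ; edges |J|=1, |Q|=1
  updated: d(JQ,K)=33/2, d(JQ,N)=7, d(JQ,R)=49/2, d(JQ,U)=25/2, d(JQ,X)=27, d(JQ,Y)=20
2. join R+Y (d=5) ⇒ RY; edges |R|=5/2, |Y|=5/2
  updated: d(JQ,RY)=89/4, d(K,RY)=28, d(N,RY)=33/2, d(RY,U)=27, d(RY,X)=27
3. join JQ+N (d=7) ⇒ JNQ; edges |JQ|=5/2, |N|=7/2
  updated: d(JNQ,K)=73/3, d(JNQ,RY)=61/3, d(JNQ,U)=65/3, d(JNQ,X)=22
4. join K+U (d=15) ⇒ KU; edges |K|=15/2, |U|=15/2
  updated: d(JNQ,KU)=23, d(KU,RY)=55/2, d(KU,X)=24
5. join JNQ+RY (d=61/3) ⇒ JNQRY; edges |JNQ|=20/3, |RY|=23/3
  updated: d(JNQRY,KU)=124/5, d(JNQRY,X)=24
6. join JNQRY+X (d=24) ⇒ JNQRXY; edges |JNQRY|=11/6, |X|=12
  updated: d(JNQRXY,KU)=74/3
7. join JNQRXY+KU (d=74/3) ⇒ JKNQRUXY; edges |JNQRXY|=1/3, |KU|=29/6
final tree: (((((J:1,Q:1):5/2,N:7/2):20/3,(R:5/2,Y:5/2):23/3):11/6,X:12):1/3,(K:15/2,U:15/2):29/6)
total length: 184/3

(((((J:1,Q:1):5/2,N:7/2):20/3,(R:5/2,Y:5/2):23/3):11/6,X:12):1/3,(K:15/2,U:15/2):29/6)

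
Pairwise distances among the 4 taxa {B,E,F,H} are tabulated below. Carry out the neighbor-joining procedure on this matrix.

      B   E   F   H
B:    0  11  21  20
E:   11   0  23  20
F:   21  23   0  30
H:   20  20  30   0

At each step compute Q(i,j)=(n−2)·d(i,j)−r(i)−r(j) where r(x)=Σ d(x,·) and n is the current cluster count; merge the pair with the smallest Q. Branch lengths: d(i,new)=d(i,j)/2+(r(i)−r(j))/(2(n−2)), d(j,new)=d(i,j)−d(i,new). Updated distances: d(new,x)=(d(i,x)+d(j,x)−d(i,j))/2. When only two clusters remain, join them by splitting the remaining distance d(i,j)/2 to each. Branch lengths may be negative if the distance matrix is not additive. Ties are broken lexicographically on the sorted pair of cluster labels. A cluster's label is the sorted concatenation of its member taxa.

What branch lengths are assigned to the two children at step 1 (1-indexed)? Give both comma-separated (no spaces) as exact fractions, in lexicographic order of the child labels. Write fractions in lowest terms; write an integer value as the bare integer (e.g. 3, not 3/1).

5,6

step 1: merge (B,E) at d=11, Q=-84; branch lengths B→5, E→6; new cluster BE
  updated: d(BE,F)=33/2, d(BE,H)=29/2
step 2: merge (BE,F) at d=33/2, Q=-61; branch lengths BE→1/2, F→16; new cluster BEF
  updated: d(BEF,H)=14
step 3: merge (BEF,H) at d=14; branch lengths BEF→7, H→7; new cluster BEFH
final tree: (((B:5,E:6):1/2,F:16):7,H:7)
total length: 83/2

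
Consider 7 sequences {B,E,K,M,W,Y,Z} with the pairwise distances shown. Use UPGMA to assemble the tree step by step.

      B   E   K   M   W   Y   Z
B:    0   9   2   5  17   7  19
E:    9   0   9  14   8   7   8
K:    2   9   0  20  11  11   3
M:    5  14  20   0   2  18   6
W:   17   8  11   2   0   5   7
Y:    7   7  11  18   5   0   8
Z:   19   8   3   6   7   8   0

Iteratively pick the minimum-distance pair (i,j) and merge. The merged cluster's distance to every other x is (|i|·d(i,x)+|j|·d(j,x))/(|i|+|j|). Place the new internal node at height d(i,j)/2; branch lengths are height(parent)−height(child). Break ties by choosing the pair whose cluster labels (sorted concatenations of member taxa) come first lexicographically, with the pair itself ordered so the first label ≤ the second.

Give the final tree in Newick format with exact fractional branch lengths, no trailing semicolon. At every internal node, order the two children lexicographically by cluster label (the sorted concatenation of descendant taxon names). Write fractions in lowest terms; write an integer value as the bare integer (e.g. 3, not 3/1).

(((B:1,K:1):7/2,(E:7/2,Y:7/2):1):7/6,((M:1,W:1):9/4,Z:13/4):29/12)

iteration 1: select B,K (d=2); attach at lengths (1, 1); label the merged cluster BK
  updated: d(BK,E)=9, d(BK,M)=25/2, d(BK,W)=14, d(BK,Y)=9, d(BK,Z)=11
iteration 2: select M,W (d=2); attach at lengths (1, 1); label the merged cluster MW
  updated: d(BK,MW)=53/4, d(E,MW)=11, d(MW,Y)=23/2, d(MW,Z)=13/2
iteration 3: select MW,Z (d=13/2); attach at lengths (9/4, 13/4); label the merged cluster MWZ
  updated: d(BK,MWZ)=25/2, d(E,MWZ)=10, d(MWZ,Y)=31/3
iteration 4: select E,Y (d=7); attach at lengths (7/2, 7/2); label the merged cluster EY
  updated: d(BK,EY)=9, d(EY,MWZ)=61/6
iteration 5: select BK,EY (d=9); attach at lengths (7/2, 1); label the merged cluster BEKY
  updated: d(BEKY,MWZ)=34/3
iteration 6: select BEKY,MWZ (d=34/3); attach at lengths (7/6, 29/12); label the merged cluster BEKMWYZ
final tree: (((B:1,K:1):7/2,(E:7/2,Y:7/2):1):7/6,((M:1,W:1):9/4,Z:13/4):29/12)
total length: 295/12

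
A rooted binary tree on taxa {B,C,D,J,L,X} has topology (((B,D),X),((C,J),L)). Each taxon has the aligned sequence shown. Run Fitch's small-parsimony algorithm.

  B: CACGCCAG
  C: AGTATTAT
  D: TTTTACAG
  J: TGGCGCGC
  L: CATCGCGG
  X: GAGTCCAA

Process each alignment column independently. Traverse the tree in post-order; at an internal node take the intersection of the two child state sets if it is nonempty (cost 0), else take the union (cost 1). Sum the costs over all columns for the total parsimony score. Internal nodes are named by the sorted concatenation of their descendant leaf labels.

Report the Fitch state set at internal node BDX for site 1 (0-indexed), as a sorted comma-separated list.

A

BD@0: {C} ∪ {T} = {C,T} (union, +1)
BDX@0: {C,T} ∪ {G} = {C,G,T} (union, +1)
CJ@0: {A} ∪ {T} = {A,T} (union, +1)
CJL@0: {A,T} ∪ {C} = {A,C,T} (union, +1)
BCDJLX@0: {C,G,T} ∩ {A,C,T} = {C,T} (intersection, +0)
BD@1: {A} ∪ {T} = {A,T} (union, +1)
BDX@1: {A,T} ∩ {A} = {A} (intersection, +0)
CJ@1: {G} ∩ {G} = {G} (intersection, +0)
CJL@1: {G} ∪ {A} = {A,G} (union, +1)
BCDJLX@1: {A} ∩ {A,G} = {A} (intersection, +0)
BD@2: {C} ∪ {T} = {C,T} (union, +1)
BDX@2: {C,T} ∪ {G} = {C,G,T} (union, +1)
CJ@2: {T} ∪ {G} = {G,T} (union, +1)
CJL@2: {G,T} ∩ {T} = {T} (intersection, +0)
BCDJLX@2: {C,G,T} ∩ {T} = {T} (intersection, +0)
BD@3: {G} ∪ {T} = {G,T} (union, +1)
BDX@3: {G,T} ∩ {T} = {T} (intersection, +0)
CJ@3: {A} ∪ {C} = {A,C} (union, +1)
CJL@3: {A,C} ∩ {C} = {C} (intersection, +0)
BCDJLX@3: {T} ∪ {C} = {C,T} (union, +1)
BD@4: {C} ∪ {A} = {A,C} (union, +1)
BDX@4: {A,C} ∩ {C} = {C} (intersection, +0)
CJ@4: {T} ∪ {G} = {G,T} (union, +1)
CJL@4: {G,T} ∩ {G} = {G} (intersection, +0)
BCDJLX@4: {C} ∪ {G} = {C,G} (union, +1)
BD@5: {C} ∩ {C} = {C} (intersection, +0)
BDX@5: {C} ∩ {C} = {C} (intersection, +0)
CJ@5: {T} ∪ {C} = {C,T} (union, +1)
CJL@5: {C,T} ∩ {C} = {C} (intersection, +0)
BCDJLX@5: {C} ∩ {C} = {C} (intersection, +0)
BD@6: {A} ∩ {A} = {A} (intersection, +0)
BDX@6: {A} ∩ {A} = {A} (intersection, +0)
CJ@6: {A} ∪ {G} = {A,G} (union, +1)
CJL@6: {A,G} ∩ {G} = {G} (intersection, +0)
BCDJLX@6: {A} ∪ {G} = {A,G} (union, +1)
BD@7: {G} ∩ {G} = {G} (intersection, +0)
BDX@7: {G} ∪ {A} = {A,G} (union, +1)
CJ@7: {T} ∪ {C} = {C,T} (union, +1)
CJL@7: {C,T} ∪ {G} = {C,G,T} (union, +1)
BCDJLX@7: {A,G} ∩ {C,G,T} = {G} (intersection, +0)
per-site changes: [4, 2, 3, 3, 3, 1, 2, 3]; total = 21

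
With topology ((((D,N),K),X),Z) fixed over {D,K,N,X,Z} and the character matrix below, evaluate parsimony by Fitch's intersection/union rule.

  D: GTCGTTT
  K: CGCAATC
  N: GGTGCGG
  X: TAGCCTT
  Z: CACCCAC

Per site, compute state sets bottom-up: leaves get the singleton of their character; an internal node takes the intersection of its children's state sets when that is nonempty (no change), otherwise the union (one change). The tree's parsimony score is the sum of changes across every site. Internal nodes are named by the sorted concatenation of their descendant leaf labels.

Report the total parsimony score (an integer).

DN@0: {G} ∩ {G} = {G} (intersection, +0)
DKN@0: {G} ∪ {C} = {C,G} (union, +1)
DKNX@0: {C,G} ∪ {T} = {C,G,T} (union, +1)
DKNXZ@0: {C,G,T} ∩ {C} = {C} (intersection, +0)
DN@1: {T} ∪ {G} = {G,T} (union, +1)
DKN@1: {G,T} ∩ {G} = {G} (intersection, +0)
DKNX@1: {G} ∪ {A} = {A,G} (union, +1)
DKNXZ@1: {A,G} ∩ {A} = {A} (intersection, +0)
DN@2: {C} ∪ {T} = {C,T} (union, +1)
DKN@2: {C,T} ∩ {C} = {C} (intersection, +0)
DKNX@2: {C} ∪ {G} = {C,G} (union, +1)
DKNXZ@2: {C,G} ∩ {C} = {C} (intersection, +0)
DN@3: {G} ∩ {G} = {G} (intersection, +0)
DKN@3: {G} ∪ {A} = {A,G} (union, +1)
DKNX@3: {A,G} ∪ {C} = {A,C,G} (union, +1)
DKNXZ@3: {A,C,G} ∩ {C} = {C} (intersection, +0)
DN@4: {T} ∪ {C} = {C,T} (union, +1)
DKN@4: {C,T} ∪ {A} = {A,C,T} (union, +1)
DKNX@4: {A,C,T} ∩ {C} = {C} (intersection, +0)
DKNXZ@4: {C} ∩ {C} = {C} (intersection, +0)
DN@5: {T} ∪ {G} = {G,T} (union, +1)
DKN@5: {G,T} ∩ {T} = {T} (intersection, +0)
DKNX@5: {T} ∩ {T} = {T} (intersection, +0)
DKNXZ@5: {T} ∪ {A} = {A,T} (union, +1)
DN@6: {T} ∪ {G} = {G,T} (union, +1)
DKN@6: {G,T} ∪ {C} = {C,G,T} (union, +1)
DKNX@6: {C,G,T} ∩ {T} = {T} (intersection, +0)
DKNXZ@6: {T} ∪ {C} = {C,T} (union, +1)
per-site changes: [2, 2, 2, 2, 2, 2, 3]; total = 15

15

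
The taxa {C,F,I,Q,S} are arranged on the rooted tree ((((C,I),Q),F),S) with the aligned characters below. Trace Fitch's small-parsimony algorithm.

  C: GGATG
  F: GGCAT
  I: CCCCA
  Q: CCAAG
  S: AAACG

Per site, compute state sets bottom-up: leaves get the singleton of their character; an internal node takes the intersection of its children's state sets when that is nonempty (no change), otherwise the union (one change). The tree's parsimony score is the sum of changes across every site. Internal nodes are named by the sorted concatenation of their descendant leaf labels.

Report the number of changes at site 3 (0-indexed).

3

[col 0] CI: children C:{G}, I:{C} ∪→ {C,G}; cost 1
[col 0] CIQ: children CI:{C,G}, Q:{C} ∩→ {C}; cost 0
[col 0] CFIQ: children CIQ:{C}, F:{G} ∪→ {C,G}; cost 1
[col 0] CFIQS: children CFIQ:{C,G}, S:{A} ∪→ {A,C,G}; cost 1
[col 1] CI: children C:{G}, I:{C} ∪→ {C,G}; cost 1
[col 1] CIQ: children CI:{C,G}, Q:{C} ∩→ {C}; cost 0
[col 1] CFIQ: children CIQ:{C}, F:{G} ∪→ {C,G}; cost 1
[col 1] CFIQS: children CFIQ:{C,G}, S:{A} ∪→ {A,C,G}; cost 1
[col 2] CI: children C:{A}, I:{C} ∪→ {A,C}; cost 1
[col 2] CIQ: children CI:{A,C}, Q:{A} ∩→ {A}; cost 0
[col 2] CFIQ: children CIQ:{A}, F:{C} ∪→ {A,C}; cost 1
[col 2] CFIQS: children CFIQ:{A,C}, S:{A} ∩→ {A}; cost 0
[col 3] CI: children C:{T}, I:{C} ∪→ {C,T}; cost 1
[col 3] CIQ: children CI:{C,T}, Q:{A} ∪→ {A,C,T}; cost 1
[col 3] CFIQ: children CIQ:{A,C,T}, F:{A} ∩→ {A}; cost 0
[col 3] CFIQS: children CFIQ:{A}, S:{C} ∪→ {A,C}; cost 1
[col 4] CI: children C:{G}, I:{A} ∪→ {A,G}; cost 1
[col 4] CIQ: children CI:{A,G}, Q:{G} ∩→ {G}; cost 0
[col 4] CFIQ: children CIQ:{G}, F:{T} ∪→ {G,T}; cost 1
[col 4] CFIQS: children CFIQ:{G,T}, S:{G} ∩→ {G}; cost 0
per-site changes: [3, 3, 2, 3, 2]; total = 13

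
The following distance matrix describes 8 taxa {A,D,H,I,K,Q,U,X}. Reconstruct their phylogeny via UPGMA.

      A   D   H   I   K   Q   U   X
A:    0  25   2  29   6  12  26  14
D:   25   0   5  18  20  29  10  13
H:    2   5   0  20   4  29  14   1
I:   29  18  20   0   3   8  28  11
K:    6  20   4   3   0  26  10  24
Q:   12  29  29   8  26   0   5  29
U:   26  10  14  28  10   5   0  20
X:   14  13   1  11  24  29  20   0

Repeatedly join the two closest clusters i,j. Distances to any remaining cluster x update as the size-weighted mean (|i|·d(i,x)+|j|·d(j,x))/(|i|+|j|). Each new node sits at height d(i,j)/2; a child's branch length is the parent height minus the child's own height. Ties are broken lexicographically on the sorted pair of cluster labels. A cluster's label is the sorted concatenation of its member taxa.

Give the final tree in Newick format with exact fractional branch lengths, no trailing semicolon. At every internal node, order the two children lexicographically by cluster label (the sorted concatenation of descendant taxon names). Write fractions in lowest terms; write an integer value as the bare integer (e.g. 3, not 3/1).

iteration 1: select H,X (d=1); attach at lengths (1/2, 1/2); label the merged cluster HX
  updated: d(A,HX)=8, d(D,HX)=9, d(HX,I)=31/2, d(HX,K)=14, d(HX,Q)=29, d(HX,U)=17
iteration 2: select I,K (d=3); attach at lengths (3/2, 3/2); label the merged cluster IK
  updated: d(A,IK)=35/2, d(D,IK)=19, d(HX,IK)=59/4, d(IK,Q)=17, d(IK,U)=19
iteration 3: select Q,U (d=5); attach at lengths (5/2, 5/2); label the merged cluster QU
  updated: d(A,QU)=19, d(D,QU)=39/2, d(HX,QU)=23, d(IK,QU)=18
iteration 4: select A,HX (d=8); attach at lengths (4, 7/2); label the merged cluster AHX
  updated: d(AHX,D)=43/3, d(AHX,IK)=47/3, d(AHX,QU)=65/3
iteration 5: select AHX,D (d=43/3); attach at lengths (19/6, 43/6); label the merged cluster ADHX
  updated: d(ADHX,IK)=33/2, d(ADHX,QU)=169/8
iteration 6: select ADHX,IK (d=33/2); attach at lengths (13/12, 27/4); label the merged cluster ADHIKX
  updated: d(ADHIKX,QU)=241/12
iteration 7: select ADHIKX,QU (d=241/12); attach at lengths (43/24, 181/24); label the merged cluster ADHIKQUX
final tree: ((((A:4,(H:1/2,X:1/2):7/2):19/6,D:43/6):13/12,(I:3/2,K:3/2):27/4):43/24,(Q:5/2,U:5/2):181/24)
total length: 44

((((A:4,(H:1/2,X:1/2):7/2):19/6,D:43/6):13/12,(I:3/2,K:3/2):27/4):43/24,(Q:5/2,U:5/2):181/24)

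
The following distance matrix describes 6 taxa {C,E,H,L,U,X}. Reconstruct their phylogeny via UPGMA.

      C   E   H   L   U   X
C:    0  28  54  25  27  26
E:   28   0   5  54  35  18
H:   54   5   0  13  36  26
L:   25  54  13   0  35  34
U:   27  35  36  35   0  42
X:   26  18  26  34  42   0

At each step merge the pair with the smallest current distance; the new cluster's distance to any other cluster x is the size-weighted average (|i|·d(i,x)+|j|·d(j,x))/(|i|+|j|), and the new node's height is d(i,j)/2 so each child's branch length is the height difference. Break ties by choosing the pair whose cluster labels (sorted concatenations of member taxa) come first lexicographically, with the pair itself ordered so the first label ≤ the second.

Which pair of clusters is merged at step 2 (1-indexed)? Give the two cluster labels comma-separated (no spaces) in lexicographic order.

EH,X

iteration 1: select E,H (d=5); attach at lengths (5/2, 5/2); label the merged cluster EH
  updated: d(C,EH)=41, d(EH,L)=67/2, d(EH,U)=71/2, d(EH,X)=22
iteration 2: select EH,X (d=22); attach at lengths (17/2, 11); label the merged cluster EHX
  updated: d(C,EHX)=36, d(EHX,L)=101/3, d(EHX,U)=113/3
iteration 3: select C,L (d=25); attach at lengths (25/2, 25/2); label the merged cluster CL
  updated: d(CL,EHX)=209/6, d(CL,U)=31
iteration 4: select CL,U (d=31); attach at lengths (3, 31/2); label the merged cluster CLU
  updated: d(CLU,EHX)=322/9
iteration 5: select CLU,EHX (d=322/9); attach at lengths (43/18, 62/9); label the merged cluster CEHLUX
final tree: (((C:25/2,L:25/2):3,U:31/2):43/18,((E:5/2,H:5/2):17/2,X:11):62/9)
total length: 1391/18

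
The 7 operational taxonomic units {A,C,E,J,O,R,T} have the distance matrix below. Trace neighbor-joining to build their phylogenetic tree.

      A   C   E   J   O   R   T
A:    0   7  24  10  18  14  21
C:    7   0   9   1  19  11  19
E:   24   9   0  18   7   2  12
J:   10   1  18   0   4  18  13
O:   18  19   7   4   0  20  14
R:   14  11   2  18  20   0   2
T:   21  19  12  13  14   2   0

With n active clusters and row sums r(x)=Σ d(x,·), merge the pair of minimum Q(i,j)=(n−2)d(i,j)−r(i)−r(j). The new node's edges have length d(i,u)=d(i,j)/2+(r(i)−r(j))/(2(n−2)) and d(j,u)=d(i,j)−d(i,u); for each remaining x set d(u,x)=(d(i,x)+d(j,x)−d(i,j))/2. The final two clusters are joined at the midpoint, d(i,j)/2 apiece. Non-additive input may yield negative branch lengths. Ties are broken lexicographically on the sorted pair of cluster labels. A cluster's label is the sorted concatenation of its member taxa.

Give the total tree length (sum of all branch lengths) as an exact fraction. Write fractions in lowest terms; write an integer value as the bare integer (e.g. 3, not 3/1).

1. join R+T (d=2, Q=-138) ⇒ RT; edges |R|=-2/5, |T|=12/5
  updated: d(A,RT)=33/2, d(C,RT)=14, d(E,RT)=6, d(J,RT)=29/2, d(O,RT)=16
2. join E+RT (d=6, Q=-107) ⇒ ERT; edges |E|=21/8, |RT|=27/8
  updated: d(A,ERT)=69/4, d(C,ERT)=17/2, d(ERT,J)=53/4, d(ERT,O)=17/2
3. join ERT+O (d=17/2, Q=-143/2) ⇒ EORT; edges |ERT|=47/12, |O|=55/12
  updated: d(A,EORT)=107/8, d(C,EORT)=19/2, d(EORT,J)=35/8
4. join A+C (d=7, Q=-271/8) ⇒ AC; edges |A|=215/32, |C|=9/32
  updated: d(AC,EORT)=127/16, d(AC,J)=2
5. join AC+EORT (d=127/16, Q=-229/16) ⇒ ACEORT; edges |AC|=89/32, |EORT|=165/32
  updated: d(ACEORT,J)=-25/32
6. join ACEORT+J (d=-25/32) ⇒ ACEJORT; edges |ACEORT|=-25/64, |J|=-25/64
final tree: (((A:215/32,C:9/32):89/32,((E:21/8,(R:-2/5,T:12/5):27/8):47/12,O:55/12):165/32):-25/64,J:-25/64)
total length: 981/32

981/32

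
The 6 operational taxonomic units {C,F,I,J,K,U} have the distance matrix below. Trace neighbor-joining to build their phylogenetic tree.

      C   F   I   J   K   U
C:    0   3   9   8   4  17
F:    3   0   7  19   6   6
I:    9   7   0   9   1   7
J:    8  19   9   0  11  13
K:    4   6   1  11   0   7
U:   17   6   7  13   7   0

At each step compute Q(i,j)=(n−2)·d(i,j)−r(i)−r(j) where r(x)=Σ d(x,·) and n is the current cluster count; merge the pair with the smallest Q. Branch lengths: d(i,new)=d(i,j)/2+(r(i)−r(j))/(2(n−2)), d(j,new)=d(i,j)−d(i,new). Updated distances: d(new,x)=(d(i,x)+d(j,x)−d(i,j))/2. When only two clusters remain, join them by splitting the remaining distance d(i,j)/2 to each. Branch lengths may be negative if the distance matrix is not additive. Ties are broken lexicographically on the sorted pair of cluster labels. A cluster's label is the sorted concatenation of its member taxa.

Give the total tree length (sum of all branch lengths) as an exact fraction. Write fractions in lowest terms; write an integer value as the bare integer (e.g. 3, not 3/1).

iteration 1: select C,F (d=3, Q=-70); attach at lengths (3/2, 3/2); label the merged cluster CF
  updated: d(CF,I)=13/2, d(CF,J)=12, d(CF,K)=7/2, d(CF,U)=10
iteration 2: select CF,K (d=7/2, Q=-44); attach at lengths (10/3, 1/6); label the merged cluster CFK
  updated: d(CFK,I)=2, d(CFK,J)=39/4, d(CFK,U)=27/4
iteration 3: select CFK,I (d=2, Q=-65/2); attach at lengths (9/8, 7/8); label the merged cluster CFIK
  updated: d(CFIK,J)=67/8, d(CFIK,U)=47/8
iteration 4: select CFIK,J (d=67/8, Q=-109/4); attach at lengths (5/8, 31/4); label the merged cluster CFIJK
  updated: d(CFIJK,U)=21/4
iteration 5: select CFIJK,U (d=21/4); attach at lengths (21/8, 21/8); label the merged cluster CFIJKU
final tree: (((((C:3/2,F:3/2):10/3,K:1/6):9/8,I:7/8):5/8,J:31/4):21/8,U:21/8)
total length: 177/8

177/8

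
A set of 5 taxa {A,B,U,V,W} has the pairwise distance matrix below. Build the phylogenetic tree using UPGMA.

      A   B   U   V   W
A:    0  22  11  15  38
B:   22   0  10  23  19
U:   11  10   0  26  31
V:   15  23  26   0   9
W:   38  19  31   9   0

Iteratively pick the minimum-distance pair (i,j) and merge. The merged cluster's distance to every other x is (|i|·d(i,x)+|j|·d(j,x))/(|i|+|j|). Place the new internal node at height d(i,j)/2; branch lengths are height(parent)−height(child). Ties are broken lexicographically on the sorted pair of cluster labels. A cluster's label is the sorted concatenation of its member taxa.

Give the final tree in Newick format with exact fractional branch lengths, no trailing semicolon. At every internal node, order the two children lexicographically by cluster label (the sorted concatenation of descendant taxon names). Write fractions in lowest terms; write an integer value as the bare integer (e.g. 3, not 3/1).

((A:33/4,(B:5,U:5):13/4):53/12,(V:9/2,W:9/2):49/6)

1. join V+W (d=9) ⇒ VW; edges |V|=9/2, |W|=9/2
  updated: d(A,VW)=53/2, d(B,VW)=21, d(U,VW)=57/2
2. join B+U (d=10) ⇒ BU; edges |B|=5, |U|=5
  updated: d(A,BU)=33/2, d(BU,VW)=99/4
3. join A+BU (d=33/2) ⇒ ABU; edges |A|=33/4, |BU|=13/4
  updated: d(ABU,VW)=76/3
4. join ABU+VW (d=76/3) ⇒ ABUVW; edges |ABU|=53/12, |VW|=49/6
final tree: ((A:33/4,(B:5,U:5):13/4):53/12,(V:9/2,W:9/2):49/6)
total length: 517/12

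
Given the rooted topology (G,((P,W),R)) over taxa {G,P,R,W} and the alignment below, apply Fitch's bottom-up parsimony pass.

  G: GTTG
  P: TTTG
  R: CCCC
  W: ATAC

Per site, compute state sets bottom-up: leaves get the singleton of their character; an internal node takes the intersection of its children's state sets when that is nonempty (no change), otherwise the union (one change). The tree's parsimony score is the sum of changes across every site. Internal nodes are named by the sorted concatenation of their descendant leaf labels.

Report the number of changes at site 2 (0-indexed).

2

[col 0] PW: children P:{T}, W:{A} ∪→ {A,T}; cost 1
[col 0] PRW: children PW:{A,T}, R:{C} ∪→ {A,C,T}; cost 1
[col 0] GPRW: children G:{G}, PRW:{A,C,T} ∪→ {A,C,G,T}; cost 1
[col 1] PW: children P:{T}, W:{T} ∩→ {T}; cost 0
[col 1] PRW: children PW:{T}, R:{C} ∪→ {C,T}; cost 1
[col 1] GPRW: children G:{T}, PRW:{C,T} ∩→ {T}; cost 0
[col 2] PW: children P:{T}, W:{A} ∪→ {A,T}; cost 1
[col 2] PRW: children PW:{A,T}, R:{C} ∪→ {A,C,T}; cost 1
[col 2] GPRW: children G:{T}, PRW:{A,C,T} ∩→ {T}; cost 0
[col 3] PW: children P:{G}, W:{C} ∪→ {C,G}; cost 1
[col 3] PRW: children PW:{C,G}, R:{C} ∩→ {C}; cost 0
[col 3] GPRW: children G:{G}, PRW:{C} ∪→ {C,G}; cost 1
per-site changes: [3, 1, 2, 2]; total = 8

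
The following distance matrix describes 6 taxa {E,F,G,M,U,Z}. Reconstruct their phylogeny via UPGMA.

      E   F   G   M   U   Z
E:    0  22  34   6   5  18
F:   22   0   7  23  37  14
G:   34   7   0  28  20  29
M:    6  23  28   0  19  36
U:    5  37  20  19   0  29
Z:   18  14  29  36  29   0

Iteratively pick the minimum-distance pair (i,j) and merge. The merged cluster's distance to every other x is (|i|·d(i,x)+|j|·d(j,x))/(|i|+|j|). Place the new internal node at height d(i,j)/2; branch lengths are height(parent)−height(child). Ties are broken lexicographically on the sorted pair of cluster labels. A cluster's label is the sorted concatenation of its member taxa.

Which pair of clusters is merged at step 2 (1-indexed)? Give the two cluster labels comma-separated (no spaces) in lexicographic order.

F,G

iteration 1: select E,U (d=5); attach at lengths (5/2, 5/2); label the merged cluster EU
  updated: d(EU,F)=59/2, d(EU,G)=27, d(EU,M)=25/2, d(EU,Z)=47/2
iteration 2: select F,G (d=7); attach at lengths (7/2, 7/2); label the merged cluster FG
  updated: d(EU,FG)=113/4, d(FG,M)=51/2, d(FG,Z)=43/2
iteration 3: select EU,M (d=25/2); attach at lengths (15/4, 25/4); label the merged cluster EMU
  updated: d(EMU,FG)=82/3, d(EMU,Z)=83/3
iteration 4: select FG,Z (d=43/2); attach at lengths (29/4, 43/4); label the merged cluster FGZ
  updated: d(EMU,FGZ)=247/9
iteration 5: select EMU,FGZ (d=247/9); attach at lengths (269/36, 107/36); label the merged cluster EFGMUZ
final tree: (((E:5/2,U:5/2):15/4,M:25/4):269/36,((F:7/2,G:7/2):29/4,Z:43/4):107/36)
total length: 454/9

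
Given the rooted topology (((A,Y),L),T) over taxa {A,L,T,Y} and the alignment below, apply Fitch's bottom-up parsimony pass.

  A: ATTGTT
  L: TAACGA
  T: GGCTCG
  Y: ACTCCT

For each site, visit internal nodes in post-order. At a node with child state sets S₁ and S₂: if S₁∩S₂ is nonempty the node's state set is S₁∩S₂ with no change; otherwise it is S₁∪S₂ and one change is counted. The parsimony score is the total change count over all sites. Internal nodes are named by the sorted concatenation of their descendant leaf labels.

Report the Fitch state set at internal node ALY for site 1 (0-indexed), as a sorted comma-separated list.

AY@0: {A} ∩ {A} = {A} (intersection, +0)
ALY@0: {A} ∪ {T} = {A,T} (union, +1)
ALTY@0: {A,T} ∪ {G} = {A,G,T} (union, +1)
AY@1: {T} ∪ {C} = {C,T} (union, +1)
ALY@1: {C,T} ∪ {A} = {A,C,T} (union, +1)
ALTY@1: {A,C,T} ∪ {G} = {A,C,G,T} (union, +1)
AY@2: {T} ∩ {T} = {T} (intersection, +0)
ALY@2: {T} ∪ {A} = {A,T} (union, +1)
ALTY@2: {A,T} ∪ {C} = {A,C,T} (union, +1)
AY@3: {G} ∪ {C} = {C,G} (union, +1)
ALY@3: {C,G} ∩ {C} = {C} (intersection, +0)
ALTY@3: {C} ∪ {T} = {C,T} (union, +1)
AY@4: {T} ∪ {C} = {C,T} (union, +1)
ALY@4: {C,T} ∪ {G} = {C,G,T} (union, +1)
ALTY@4: {C,G,T} ∩ {C} = {C} (intersection, +0)
AY@5: {T} ∩ {T} = {T} (intersection, +0)
ALY@5: {T} ∪ {A} = {A,T} (union, +1)
ALTY@5: {A,T} ∪ {G} = {A,G,T} (union, +1)
per-site changes: [2, 3, 2, 2, 2, 2]; total = 13

A,C,T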